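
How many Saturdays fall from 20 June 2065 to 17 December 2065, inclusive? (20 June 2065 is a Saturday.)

20 June 2065 is a Saturday; the first Saturday on or after it is 20 June 2065.
From 20 June 2065 to 17 December 2065: 10 + 31 + 31 + 30 + 31 + 30 + 17 = 180 days (rest of June, July, August, September, October, November, December).
180 ÷ 7 = 25 full weeks with remainder 5, so 25 more Saturdays after the first → 26.

26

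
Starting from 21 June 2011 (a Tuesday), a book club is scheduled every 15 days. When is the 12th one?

The 12th occurrence is 11 intervals after the first: 11 × 15 = 165 days after 21 June 2011.
June has 30 days — 9 days to the end of June leaves 156.
July has 31 days (125 left).
August has 31 days (94 left).
September has 30 days (64 left).
October has 31 days (33 left).
November has 30 days (3 left).
3 days into December → 3 December 2011.

3 December 2011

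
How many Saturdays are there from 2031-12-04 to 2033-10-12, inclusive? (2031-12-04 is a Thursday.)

97

2031-12-04 is a Thursday; the first Saturday on or after it is 2031-12-06 (2 days later).
From 2031-12-06 to 2033-10-12: 25 + 366 + 285 = 676 days (rest of 2031, 2032, to 2033-10-12 in 2033).
676 ÷ 7 = 96 full weeks with remainder 4, so 96 more Saturdays after the first → 97.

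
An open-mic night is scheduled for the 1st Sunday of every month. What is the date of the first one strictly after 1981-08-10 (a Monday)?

August 1981 starts on a Saturday, so its 1st Sunday is 1981-08-02 (1 day in).
That is not after 1981-08-10, so look at September 1981.
September 1981 starts on a Tuesday, so its 1st Sunday is 1981-09-06 (5 days in).

1981-09-06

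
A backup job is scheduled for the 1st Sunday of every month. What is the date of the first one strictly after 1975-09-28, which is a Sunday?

September 1975 starts on a Monday, so its 1st Sunday is 1975-09-07 (6 days in).
That is not after 1975-09-28, so look at October 1975.
October 1975 starts on a Wednesday, so its 1st Sunday is 1975-10-05 (4 days in).

1975-10-05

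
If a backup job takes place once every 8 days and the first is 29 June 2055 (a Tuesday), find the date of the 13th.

The 13th occurrence is 12 intervals after the first: 12 × 8 = 96 days after 29 June 2055.
June has 30 days — 1 day to the end of June leaves 95.
July has 31 days (64 left).
August has 31 days (33 left).
September has 30 days (3 left).
3 days into October → 3 October 2055.

3 October 2055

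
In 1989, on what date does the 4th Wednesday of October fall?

25 October 1989

October 1989 begins on a Sunday, so the first Wednesday is October 4 (3 days later).
The 4th Wednesday is 3 weeks later: 4 + 21 = 25.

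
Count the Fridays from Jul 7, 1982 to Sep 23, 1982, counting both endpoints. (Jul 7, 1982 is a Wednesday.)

11

Jul 7, 1982 is a Wednesday; the first Friday on or after it is Jul 9, 1982 (2 days later).
From Jul 9, 1982 to Sep 23, 1982: 22 + 31 + 23 = 76 days (rest of Jul, Aug, Sep).
76 ÷ 7 = 10 full weeks with remainder 6, so 10 more Fridays after the first → 11.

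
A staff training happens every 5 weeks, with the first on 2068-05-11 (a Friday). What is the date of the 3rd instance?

The 3rd occurrence is 2 intervals after the first: 2 × 35 = 70 days after 2068-05-11.
May has 31 days — 20 days to the end of May leaves 50.
June has 30 days (20 left).
20 days into July → 2068-07-20.

2068-07-20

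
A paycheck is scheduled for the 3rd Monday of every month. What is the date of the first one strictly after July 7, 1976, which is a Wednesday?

July 1976 starts on a Thursday; its first Monday is the 5th, so the 3rd Monday is the 19th — July 19, 1976.
July 19, 1976 is after July 7, 1976, so that is the next one.

July 19, 1976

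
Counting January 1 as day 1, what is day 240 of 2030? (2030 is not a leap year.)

28 August 2030

January has 31 days (240 − 31 = 209 remain).
February has 28 days (209 − 28 = 181 remain).
March has 31 days (181 − 31 = 150 remain).
April has 30 days (150 − 30 = 120 remain).
May has 31 days (120 − 31 = 89 remain).
June has 30 days (89 − 30 = 59 remain).
July has 31 days (59 − 31 = 28 remain).
28 into August → August 28.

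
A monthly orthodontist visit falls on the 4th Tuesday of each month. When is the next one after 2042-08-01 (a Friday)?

2042-08-26

August 2042 starts on a Friday; its first Tuesday is the 5th, so the 4th Tuesday is the 26th — 2042-08-26.
2042-08-26 is after 2042-08-01, so that is the next one.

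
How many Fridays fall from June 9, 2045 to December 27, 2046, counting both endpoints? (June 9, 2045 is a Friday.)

81

June 9, 2045 is a Friday; the first Friday on or after it is June 9, 2045.
From June 9, 2045 to December 27, 2046: 205 + 361 = 566 days (rest of 2045, to December 27, 2046 in 2046).
566 ÷ 7 = 80 full weeks with remainder 6, so 80 more Fridays after the first → 81.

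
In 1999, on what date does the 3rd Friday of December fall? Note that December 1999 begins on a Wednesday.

December 1999 begins on a Wednesday, so the first Friday is December 3 (2 days later).
The 3rd Friday is 2 weeks later: 3 + 14 = 17.

December 17, 1999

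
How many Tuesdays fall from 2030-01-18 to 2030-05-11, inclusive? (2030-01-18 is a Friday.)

16

2030-01-18 is a Friday; the first Tuesday on or after it is 2030-01-22 (4 days later).
From 2030-01-22 to 2030-05-11: 9 + 28 + 31 + 30 + 11 = 109 days (rest of January, February, March, April, May).
109 ÷ 7 = 15 full weeks with remainder 4, so 15 more Tuesdays after the first → 16.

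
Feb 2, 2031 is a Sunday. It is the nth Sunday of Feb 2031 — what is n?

1st

Day 2 falls in week ⌈2/7⌉ of the month.
Days 1–7 hold the 1st Sunday, 8–14 the 2nd, 15–21 the 3rd, 22–28 the 4th, 29–31 the 5th.
2 is in the range for the 1st.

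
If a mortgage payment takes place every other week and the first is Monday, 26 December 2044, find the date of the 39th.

11 June 2046

The 39th occurrence is 38 intervals after the first: 38 × 14 = 532 days after 26 December 2044.
December has 31 days — 5 days to the end of December leaves 527.
2045 has 365 days (162 left).
January has 31 days (131 left).
February has 28 days (103 left).
March has 31 days (72 left).
April has 30 days (42 left).
May has 31 days (11 left).
11 days into June → 11 June 2046.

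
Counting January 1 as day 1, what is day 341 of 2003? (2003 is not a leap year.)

2003-12-07

January has 31 days (341 − 31 = 310 remain).
February has 28 days (310 − 28 = 282 remain).
March has 31 days (282 − 31 = 251 remain).
April has 30 days (251 − 30 = 221 remain).
May has 31 days (221 − 31 = 190 remain).
June has 30 days (190 − 30 = 160 remain).
July has 31 days (160 − 31 = 129 remain).
August has 31 days (129 − 31 = 98 remain).
September has 30 days (98 − 30 = 68 remain).
October has 31 days (68 − 31 = 37 remain).
November has 30 days (37 − 30 = 7 remain).
7 into December → December 7.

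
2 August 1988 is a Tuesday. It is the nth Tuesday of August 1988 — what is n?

1st

Day 2 falls in week ⌈2/7⌉ of the month.
Days 1–7 hold the 1st Tuesday, 8–14 the 2nd, 15–21 the 3rd, 22–28 the 4th, 29–31 the 5th.
2 is in the range for the 1st.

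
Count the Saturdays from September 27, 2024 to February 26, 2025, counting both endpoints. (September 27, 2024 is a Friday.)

22

September 27, 2024 is a Friday; the first Saturday on or after it is September 28, 2024 (1 day later).
From September 28, 2024 to February 26, 2025: 2 + 31 + 30 + 31 + 31 + 26 = 151 days (rest of September, October, November, December, January, February).
151 ÷ 7 = 21 full weeks with remainder 4, so 21 more Saturdays after the first → 22.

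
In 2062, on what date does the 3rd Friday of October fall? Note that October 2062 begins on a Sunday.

October 2062 begins on a Sunday, so the first Friday is October 6 (5 days later).
The 3rd Friday is 2 weeks later: 6 + 14 = 20.

October 20, 2062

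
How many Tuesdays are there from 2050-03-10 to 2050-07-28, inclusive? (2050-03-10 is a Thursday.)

20

2050-03-10 is a Thursday; the first Tuesday on or after it is 2050-03-15 (5 days later).
From 2050-03-15 to 2050-07-28: 16 + 30 + 31 + 30 + 28 = 135 days (rest of March, April, May, June, July).
135 ÷ 7 = 19 full weeks with remainder 2, so 19 more Tuesdays after the first → 20.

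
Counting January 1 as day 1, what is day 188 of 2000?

2000-07-06

January has 31 days (188 − 31 = 157 remain).
February has 29 days (157 − 29 = 128 remain).
March has 31 days (128 − 31 = 97 remain).
April has 30 days (97 − 30 = 67 remain).
May has 31 days (67 − 31 = 36 remain).
June has 30 days (36 − 30 = 6 remain).
6 into July → July 6.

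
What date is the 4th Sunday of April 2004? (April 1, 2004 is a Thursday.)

April 25, 2004

April 2004 begins on a Thursday, so the first Sunday is April 4 (3 days later).
The 4th Sunday is 3 weeks later: 4 + 21 = 25.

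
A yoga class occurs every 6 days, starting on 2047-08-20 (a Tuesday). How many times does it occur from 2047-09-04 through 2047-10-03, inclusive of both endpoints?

5

Occurrences land 6·i days after 2047-08-20 for i = 0, 1, 2, …
2047-09-04 is 15 days after the start; 15 ÷ 6 = 2 remainder 3; since the remainder is 3, round up to i = 3. First occurrence in the window: #4 on 2047-09-07 (3×6 = 18 days in).
2047-10-03 is 44 days after the start; 44 ÷ 6 = 7 remainder 2. Last occurrence in the window: #8 on 2047-10-01.
Occurrences #4 through #8: 5 in total.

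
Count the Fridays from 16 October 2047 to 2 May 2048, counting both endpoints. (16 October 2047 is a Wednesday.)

16 October 2047 is a Wednesday; the first Friday on or after it is 18 October 2047 (2 days later).
From 18 October 2047 to 2 May 2048: 13 + 30 + 31 + 31 + 29 + 31 + 30 + 2 = 197 days (rest of October, November, December, January, February, March, April, May).
197 ÷ 7 = 28 full weeks with remainder 1, so 28 more Fridays after the first → 29.

29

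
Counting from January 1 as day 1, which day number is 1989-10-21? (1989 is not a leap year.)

Days in months before October: 31 + 28 + 31 + 30 + 31 + 30 + 31 + 31 + 30 = 273.
Plus 21 days into October → day 294.

294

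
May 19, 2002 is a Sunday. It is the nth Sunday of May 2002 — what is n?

Day 19 falls in week ⌈19/7⌉ of the month.
Days 1–7 hold the 1st Sunday, 8–14 the 2nd, 15–21 the 3rd, 22–28 the 4th, 29–31 the 5th.
19 is in the range for the 3rd.

3rd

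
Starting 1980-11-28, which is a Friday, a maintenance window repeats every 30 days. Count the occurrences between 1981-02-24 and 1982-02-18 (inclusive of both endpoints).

Occurrences land 30·i days after 1980-11-28 for i = 0, 1, 2, …
1981-02-24 is 88 days after the start; 88 ÷ 30 = 2 remainder 28; since the remainder is 28, round up to i = 3. First occurrence in the window: #4 on 1981-02-26 (3×30 = 90 days in).
1982-02-18 is 447 days after the start; 447 ÷ 30 = 14 remainder 27. Last occurrence in the window: #15 on 1982-01-22.
Occurrences #4 through #15: 12 in total.

12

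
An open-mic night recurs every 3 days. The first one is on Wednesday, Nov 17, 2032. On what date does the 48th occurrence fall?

Apr 7, 2033

The 48th occurrence is 47 intervals after the first: 47 × 3 = 141 days after Nov 17, 2032.
Nov has 30 days — 13 days to the end of Nov leaves 128.
Dec has 31 days (97 left).
Jan has 31 days (66 left).
Feb has 28 days (38 left).
Mar has 31 days (7 left).
7 days into Apr → Apr 7, 2033.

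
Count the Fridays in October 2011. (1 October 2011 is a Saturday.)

1 October 2011 is a Saturday; the first Friday on or after it is 7 October 2011 (6 days later).
From 7 October 2011 to 31 October 2011 is 31 − 7 = 24 days.
24 ÷ 7 = 3 full weeks with remainder 3, so 3 more Fridays after the first → 4.

4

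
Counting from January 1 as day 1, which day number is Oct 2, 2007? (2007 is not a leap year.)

275

Days in months before Oct: 31 + 28 + 31 + 30 + 31 + 30 + 31 + 31 + 30 = 273.
Plus 2 days into Oct → day 275.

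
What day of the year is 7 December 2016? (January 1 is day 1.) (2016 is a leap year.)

342

Days in months before December: 31 + 29 + 31 + 30 + 31 + 30 + 31 + 31 + 30 + 31 + 30 = 335.
Plus 7 days into December → day 342.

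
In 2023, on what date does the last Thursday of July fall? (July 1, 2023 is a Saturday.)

July 2023 begins on a Saturday, so the first Thursday is July 6 (5 days later).
July 2023 has 31 days. Adding weeks: 6, 13, 20, 27 — the last one ≤ 31 is the 27th.

2023-07-27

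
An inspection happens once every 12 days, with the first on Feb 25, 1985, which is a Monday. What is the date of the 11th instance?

Jun 25, 1985

The 11th occurrence is 10 intervals after the first: 10 × 12 = 120 days after Feb 25, 1985.
Feb has 28 days — 3 days to the end of Feb leaves 117.
Mar has 31 days (86 left).
Apr has 30 days (56 left).
May has 31 days (25 left).
25 days into Jun → Jun 25, 1985.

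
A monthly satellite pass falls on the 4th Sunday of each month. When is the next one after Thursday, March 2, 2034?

March 26, 2034

March 2034 starts on a Wednesday; its first Sunday is the 5th, so the 4th Sunday is the 26th — March 26, 2034.
March 26, 2034 is after March 2, 2034, so that is the next one.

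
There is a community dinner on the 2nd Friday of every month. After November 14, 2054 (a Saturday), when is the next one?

December 11, 2054

November 2054 starts on a Sunday; its first Friday is the 6th, so the 2nd Friday is the 13th — November 13, 2054.
That is not after November 14, 2054, so look at December 2054.
December 2054 starts on a Tuesday; its first Friday is the 4th, so the 2nd Friday is the 11th — December 11, 2054.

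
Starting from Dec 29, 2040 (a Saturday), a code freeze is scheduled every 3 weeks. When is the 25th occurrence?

May 17, 2042

The 25th occurrence is 24 intervals after the first: 24 × 21 = 504 days after Dec 29, 2040.
Dec has 31 days — 2 days to the end of Dec leaves 502.
2041 has 365 days (137 left).
Jan has 31 days (106 left).
Feb has 28 days (78 left).
Mar has 31 days (47 left).
Apr has 30 days (17 left).
17 days into May → May 17, 2042.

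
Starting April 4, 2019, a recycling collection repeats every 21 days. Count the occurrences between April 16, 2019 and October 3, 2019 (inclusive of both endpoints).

Occurrences land 21·i days after April 4, 2019 for i = 0, 1, 2, …
April 16, 2019 is 12 days after the start; 12 ÷ 21 = 0 remainder 12; since the remainder is 12, round up to i = 1. First occurrence in the window: #2 on April 25, 2019 (1×21 = 21 days in).
October 3, 2019 is 182 days after the start; 182 ÷ 21 = 8 remainder 14. Last occurrence in the window: #9 on September 19, 2019.
Occurrences #2 through #9: 8 in total.

8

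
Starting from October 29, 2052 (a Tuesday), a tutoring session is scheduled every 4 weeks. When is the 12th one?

September 2, 2053

The 12th occurrence is 11 intervals after the first: 11 × 28 = 308 days after October 29, 2052.
October has 31 days — 2 days to the end of October leaves 306.
November has 30 days (276 left).
December has 31 days (245 left).
January has 31 days (214 left).
February has 28 days (186 left).
March has 31 days (155 left).
April has 30 days (125 left).
May has 31 days (94 left).
June has 30 days (64 left).
July has 31 days (33 left).
August has 31 days (2 left).
2 days into September → September 2, 2053.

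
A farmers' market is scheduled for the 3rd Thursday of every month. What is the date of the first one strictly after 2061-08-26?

August 2061 starts on a Monday; its first Thursday is the 4th, so the 3rd Thursday is the 18th — 2061-08-18.
That is not after 2061-08-26, so look at September 2061.
September 2061 starts on a Thursday; its first Thursday is the 1st, so the 3rd Thursday is the 15th — 2061-09-15.

2061-09-15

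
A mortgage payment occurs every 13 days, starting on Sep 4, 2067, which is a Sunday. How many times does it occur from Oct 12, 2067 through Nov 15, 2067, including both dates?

3

Occurrences land 13·i days after Sep 4, 2067 for i = 0, 1, 2, …
Oct 12, 2067 is 38 days after the start; 38 ÷ 13 = 2 remainder 12; since the remainder is 12, round up to i = 3. First occurrence in the window: #4 on Oct 13, 2067 (3×13 = 39 days in).
Nov 15, 2067 is 72 days after the start; 72 ÷ 13 = 5 remainder 7. Last occurrence in the window: #6 on Nov 8, 2067.
Occurrences #4 through #6: 3 in total.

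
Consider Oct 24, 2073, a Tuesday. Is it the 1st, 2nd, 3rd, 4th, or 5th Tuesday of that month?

Day 24 falls in week ⌈24/7⌉ of the month.
Days 1–7 hold the 1st Tuesday, 8–14 the 2nd, 15–21 the 3rd, 22–28 the 4th, 29–31 the 5th.
24 is in the range for the 4th.

4th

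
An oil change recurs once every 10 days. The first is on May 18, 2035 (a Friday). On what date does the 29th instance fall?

February 22, 2036

The 29th occurrence is 28 intervals after the first: 28 × 10 = 280 days after May 18, 2035.
May has 31 days — 13 days to the end of May leaves 267.
June has 30 days (237 left).
July has 31 days (206 left).
August has 31 days (175 left).
September has 30 days (145 left).
October has 31 days (114 left).
November has 30 days (84 left).
December has 31 days (53 left).
January has 31 days (22 left).
22 days into February → February 22, 2036.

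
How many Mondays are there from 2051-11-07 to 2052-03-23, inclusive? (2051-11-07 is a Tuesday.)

2051-11-07 is a Tuesday; the first Monday on or after it is 2051-11-13 (6 days later).
From 2051-11-13 to 2052-03-23: 17 + 31 + 31 + 29 + 23 = 131 days (rest of November, December, January, February, March).
131 ÷ 7 = 18 full weeks with remainder 5, so 18 more Mondays after the first → 19.

19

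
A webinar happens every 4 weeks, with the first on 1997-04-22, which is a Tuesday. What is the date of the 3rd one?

The 3rd occurrence is 2 intervals after the first: 2 × 28 = 56 days after 1997-04-22.
April has 30 days — 8 days to the end of April leaves 48.
May has 31 days (17 left).
17 days into June → 1997-06-17.

1997-06-17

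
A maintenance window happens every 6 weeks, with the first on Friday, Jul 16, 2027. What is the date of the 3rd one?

Oct 8, 2027

The 3rd occurrence is 2 intervals after the first: 2 × 42 = 84 days after Jul 16, 2027.
Jul has 31 days — 15 days to the end of Jul leaves 69.
Aug has 31 days (38 left).
Sep has 30 days (8 left).
8 days into Oct → Oct 8, 2027.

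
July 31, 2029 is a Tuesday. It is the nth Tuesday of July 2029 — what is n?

Day 31 falls in week ⌈31/7⌉ of the month.
Days 1–7 hold the 1st Tuesday, 8–14 the 2nd, 15–21 the 3rd, 22–28 the 4th, 29–31 the 5th.
31 is in the range for the 5th.

5th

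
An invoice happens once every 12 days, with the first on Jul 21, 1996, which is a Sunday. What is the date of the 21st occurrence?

The 21st occurrence is 20 intervals after the first: 20 × 12 = 240 days after Jul 21, 1996.
Jul has 31 days — 10 days to the end of Jul leaves 230.
Aug has 31 days (199 left).
Sep has 30 days (169 left).
Oct has 31 days (138 left).
Nov has 30 days (108 left).
Dec has 31 days (77 left).
Jan has 31 days (46 left).
Feb has 28 days (18 left).
18 days into Mar → Mar 18, 1997.

Mar 18, 1997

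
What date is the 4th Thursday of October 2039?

The first Thursday of October 2039 is October 6.
The 4th Thursday is 3 weeks later: 6 + 21 = 27.

October 27, 2039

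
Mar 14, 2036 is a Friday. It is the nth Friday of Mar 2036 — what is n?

2nd

Day 14 falls in week ⌈14/7⌉ of the month.
Days 1–7 hold the 1st Friday, 8–14 the 2nd, 15–21 the 3rd, 22–28 the 4th, 29–31 the 5th.
14 is in the range for the 2nd.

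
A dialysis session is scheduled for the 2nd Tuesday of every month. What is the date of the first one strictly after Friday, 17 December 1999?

December 1999 starts on a Wednesday; its first Tuesday is the 7th, so the 2nd Tuesday is the 14th — 14 December 1999.
That is not after 17 December 1999, so look at January 2000.
January 2000 starts on a Saturday; its first Tuesday is the 4th, so the 2nd Tuesday is the 11th — 11 January 2000.

11 January 2000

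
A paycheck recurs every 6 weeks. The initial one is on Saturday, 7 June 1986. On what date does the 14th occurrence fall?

5 December 1987

The 14th occurrence is 13 intervals after the first: 13 × 42 = 546 days after 7 June 1986.
June has 30 days — 23 days to the end of June leaves 523.
From end of June to end of 1986 is 184 days (339 left).
January has 31 days (308 left).
February has 28 days (280 left).
March has 31 days (249 left).
April has 30 days (219 left).
May has 31 days (188 left).
June has 30 days (158 left).
July has 31 days (127 left).
August has 31 days (96 left).
September has 30 days (66 left).
October has 31 days (35 left).
November has 30 days (5 left).
5 days into December → 5 December 1987.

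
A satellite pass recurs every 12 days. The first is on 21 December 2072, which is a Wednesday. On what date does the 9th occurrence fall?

27 March 2073

The 9th occurrence is 8 intervals after the first: 8 × 12 = 96 days after 21 December 2072.
December has 31 days — 10 days to the end of December leaves 86.
January has 31 days (55 left).
February has 28 days (27 left).
27 days into March → 27 March 2073.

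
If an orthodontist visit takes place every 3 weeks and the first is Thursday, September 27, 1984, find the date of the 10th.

The 10th occurrence is 9 intervals after the first: 9 × 21 = 189 days after September 27, 1984.
September has 30 days — 3 days to the end of September leaves 186.
October has 31 days (155 left).
November has 30 days (125 left).
December has 31 days (94 left).
January has 31 days (63 left).
February has 28 days (35 left).
March has 31 days (4 left).
4 days into April → April 4, 1985.

April 4, 1985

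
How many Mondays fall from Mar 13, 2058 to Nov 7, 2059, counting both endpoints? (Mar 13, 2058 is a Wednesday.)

86

Mar 13, 2058 is a Wednesday; the first Monday on or after it is Mar 18, 2058 (5 days later).
From Mar 18, 2058 to Nov 7, 2059: 288 + 311 = 599 days (rest of 2058, to Nov 7, 2059 in 2059).
599 ÷ 7 = 85 full weeks with remainder 4, so 85 more Mondays after the first → 86.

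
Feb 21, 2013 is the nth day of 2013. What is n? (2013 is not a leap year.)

Days in months before Feb: 31 = 31.
Plus 21 days into Feb → day 52.

52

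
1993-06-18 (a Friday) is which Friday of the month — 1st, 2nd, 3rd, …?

3rd

Day 18 falls in week ⌈18/7⌉ of the month.
Days 1–7 hold the 1st Friday, 8–14 the 2nd, 15–21 the 3rd, 22–28 the 4th, 29–31 the 5th.
18 is in the range for the 3rd.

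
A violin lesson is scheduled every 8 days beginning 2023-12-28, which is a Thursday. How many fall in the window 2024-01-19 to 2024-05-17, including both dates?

15

Occurrences land 8·i days after 2023-12-28 for i = 0, 1, 2, …
2024-01-19 is 22 days after the start; 22 ÷ 8 = 2 remainder 6; since the remainder is 6, round up to i = 3. First occurrence in the window: #4 on 2024-01-21 (3×8 = 24 days in).
2024-05-17 is 141 days after the start; 141 ÷ 8 = 17 remainder 5. Last occurrence in the window: #18 on 2024-05-12.
Occurrences #4 through #18: 15 in total.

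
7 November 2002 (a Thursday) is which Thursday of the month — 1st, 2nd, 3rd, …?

1st

Day 7 falls in week ⌈7/7⌉ of the month.
Days 1–7 hold the 1st Thursday, 8–14 the 2nd, 15–21 the 3rd, 22–28 the 4th, 29–31 the 5th.
7 is in the range for the 1st.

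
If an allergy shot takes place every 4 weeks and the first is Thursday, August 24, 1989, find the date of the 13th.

The 13th occurrence is 12 intervals after the first: 12 × 28 = 336 days after August 24, 1989.
August has 31 days — 7 days to the end of August leaves 329.
September has 30 days (299 left).
October has 31 days (268 left).
November has 30 days (238 left).
December has 31 days (207 left).
January has 31 days (176 left).
February has 28 days (148 left).
March has 31 days (117 left).
April has 30 days (87 left).
May has 31 days (56 left).
June has 30 days (26 left).
26 days into July → July 26, 1990.

July 26, 1990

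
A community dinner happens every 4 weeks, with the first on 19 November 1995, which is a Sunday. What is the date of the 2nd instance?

The 2nd occurrence is 1 interval after the first: 1 × 28 = 28 days after 19 November 1995.
November has 30 days — 11 days to the end of November leaves 17.
17 days into December → 17 December 1995.

17 December 1995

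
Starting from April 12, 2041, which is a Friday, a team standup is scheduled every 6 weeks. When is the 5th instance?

September 27, 2041

The 5th occurrence is 4 intervals after the first: 4 × 42 = 168 days after April 12, 2041.
April has 30 days — 18 days to the end of April leaves 150.
May has 31 days (119 left).
June has 30 days (89 left).
July has 31 days (58 left).
August has 31 days (27 left).
27 days into September → September 27, 2041.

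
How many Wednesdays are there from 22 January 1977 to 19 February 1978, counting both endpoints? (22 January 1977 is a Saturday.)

56

22 January 1977 is a Saturday; the first Wednesday on or after it is 26 January 1977 (4 days later).
From 26 January 1977 to 19 February 1978: 339 + 50 = 389 days (rest of 1977, to 19 February 1978 in 1978).
389 ÷ 7 = 55 full weeks with remainder 4, so 55 more Wednesdays after the first → 56.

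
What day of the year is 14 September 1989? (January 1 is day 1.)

257

Days in months before September: 31 + 28 + 31 + 30 + 31 + 30 + 31 + 31 = 243.
Plus 14 days into September → day 257.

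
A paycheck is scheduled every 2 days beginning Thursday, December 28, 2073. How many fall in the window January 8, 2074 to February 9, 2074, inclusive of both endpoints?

16

Occurrences land 2·i days after December 28, 2073 for i = 0, 1, 2, …
January 8, 2074 is 11 days after the start; 11 ÷ 2 = 5 remainder 1; since the remainder is 1, round up to i = 6. First occurrence in the window: #7 on January 9, 2074 (6×2 = 12 days in).
February 9, 2074 is 43 days after the start; 43 ÷ 2 = 21 remainder 1. Last occurrence in the window: #22 on February 8, 2074.
Occurrences #7 through #22: 16 in total.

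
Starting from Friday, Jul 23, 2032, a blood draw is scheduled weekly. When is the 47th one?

Jun 10, 2033

The 47th occurrence is 46 intervals after the first: 46 × 7 = 322 days after Jul 23, 2032.
Jul has 31 days — 8 days to the end of Jul leaves 314.
Aug has 31 days (283 left).
Sep has 30 days (253 left).
Oct has 31 days (222 left).
Nov has 30 days (192 left).
Dec has 31 days (161 left).
Jan has 31 days (130 left).
Feb has 28 days (102 left).
Mar has 31 days (71 left).
Apr has 30 days (41 left).
May has 31 days (10 left).
10 days into Jun → Jun 10, 2033.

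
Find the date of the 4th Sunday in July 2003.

July 2003 begins on a Tuesday, so the first Sunday is July 6 (5 days later).
The 4th Sunday is 3 weeks later: 6 + 21 = 27.

2003-07-27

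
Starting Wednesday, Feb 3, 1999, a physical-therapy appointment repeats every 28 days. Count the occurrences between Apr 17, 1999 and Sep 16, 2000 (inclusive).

19

Occurrences land 28·i days after Feb 3, 1999 for i = 0, 1, 2, …
Apr 17, 1999 is 73 days after the start; 73 ÷ 28 = 2 remainder 17; since the remainder is 17, round up to i = 3. First occurrence in the window: #4 on Apr 28, 1999 (3×28 = 84 days in).
Sep 16, 2000 is 591 days after the start; 591 ÷ 28 = 21 remainder 3. Last occurrence in the window: #22 on Sep 13, 2000.
Occurrences #4 through #22: 19 in total.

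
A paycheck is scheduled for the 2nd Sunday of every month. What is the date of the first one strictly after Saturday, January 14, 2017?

February 12, 2017

January 2017 starts on a Sunday; its first Sunday is the 1st, so the 2nd Sunday is the 8th — January 8, 2017.
That is not after January 14, 2017, so look at February 2017.
February 2017 starts on a Wednesday; its first Sunday is the 5th, so the 2nd Sunday is the 12th — February 12, 2017.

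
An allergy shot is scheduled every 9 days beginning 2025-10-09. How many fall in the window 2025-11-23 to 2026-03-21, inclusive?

14

Occurrences land 9·i days after 2025-10-09 for i = 0, 1, 2, …
2025-11-23 is 45 days after the start; 45 ÷ 9 = 5 remainder 0. First occurrence in the window: #6 on 2025-11-23 (5×9 = 45 days in).
2026-03-21 is 163 days after the start; 163 ÷ 9 = 18 remainder 1. Last occurrence in the window: #19 on 2026-03-20.
Occurrences #6 through #19: 14 in total.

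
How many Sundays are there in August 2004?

1 August 2004 is a Sunday; the first Sunday on or after it is 1 August 2004.
From 1 August 2004 to 31 August 2004 is 31 − 1 = 30 days.
30 ÷ 7 = 4 full weeks with remainder 2, so 4 more Sundays after the first → 5.

5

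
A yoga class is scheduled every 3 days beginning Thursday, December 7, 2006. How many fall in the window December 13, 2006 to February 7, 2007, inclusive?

Occurrences land 3·i days after December 7, 2006 for i = 0, 1, 2, …
December 13, 2006 is 6 days after the start; 6 ÷ 3 = 2 remainder 0. First occurrence in the window: #3 on December 13, 2006 (2×3 = 6 days in).
February 7, 2007 is 62 days after the start; 62 ÷ 3 = 20 remainder 2. Last occurrence in the window: #21 on February 5, 2007.
Occurrences #3 through #21: 19 in total.

19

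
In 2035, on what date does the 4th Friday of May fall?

May 25, 2035

The first Friday of May 2035 is May 4.
The 4th Friday is 3 weeks later: 4 + 21 = 25.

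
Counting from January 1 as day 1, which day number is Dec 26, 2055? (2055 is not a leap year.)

360

Days in months before Dec: 31 + 28 + 31 + 30 + 31 + 30 + 31 + 31 + 30 + 31 + 30 = 334.
Plus 26 days into Dec → day 360.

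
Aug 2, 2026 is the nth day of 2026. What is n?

Days in months before Aug: 31 + 28 + 31 + 30 + 31 + 30 + 31 = 212.
Plus 2 days into Aug → day 214.

214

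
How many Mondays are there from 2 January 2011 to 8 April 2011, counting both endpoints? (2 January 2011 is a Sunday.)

2 January 2011 is a Sunday; the first Monday on or after it is 3 January 2011 (1 day later).
From 3 January 2011 to 8 April 2011: 28 + 28 + 31 + 8 = 95 days (rest of January, February, March, April).
95 ÷ 7 = 13 full weeks with remainder 4, so 13 more Mondays after the first → 14.

14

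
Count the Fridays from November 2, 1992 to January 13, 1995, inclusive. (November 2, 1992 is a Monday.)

115

November 2, 1992 is a Monday; the first Friday on or after it is November 6, 1992 (4 days later).
From November 6, 1992 to January 13, 1995: 55 + 365 + 365 + 13 = 798 days (rest of 1992, 1993, 1994, to January 13, 1995 in 1995).
798 ÷ 7 = 114 full weeks with remainder 0, so 114 more Fridays after the first → 115.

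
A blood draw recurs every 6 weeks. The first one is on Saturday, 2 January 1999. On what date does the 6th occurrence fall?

The 6th occurrence is 5 intervals after the first: 5 × 42 = 210 days after 2 January 1999.
January has 31 days — 29 days to the end of January leaves 181.
February has 28 days (153 left).
March has 31 days (122 left).
April has 30 days (92 left).
May has 31 days (61 left).
June has 30 days (31 left).
31 days into July → 31 July 1999.

31 July 1999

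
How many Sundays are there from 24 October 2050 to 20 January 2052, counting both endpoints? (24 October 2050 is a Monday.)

24 October 2050 is a Monday; the first Sunday on or after it is 30 October 2050 (6 days later).
From 30 October 2050 to 20 January 2052: 62 + 365 + 20 = 447 days (rest of 2050, 2051, to 20 January 2052 in 2052).
447 ÷ 7 = 63 full weeks with remainder 6, so 63 more Sundays after the first → 64.

64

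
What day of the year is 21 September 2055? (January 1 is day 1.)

Days in months before September: 31 + 28 + 31 + 30 + 31 + 30 + 31 + 31 = 243.
Plus 21 days into September → day 264.

264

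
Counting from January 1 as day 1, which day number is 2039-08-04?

216

Days in months before August: 31 + 28 + 31 + 30 + 31 + 30 + 31 = 212.
Plus 4 days into August → day 216.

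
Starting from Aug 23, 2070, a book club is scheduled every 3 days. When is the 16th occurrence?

The 16th occurrence is 15 intervals after the first: 15 × 3 = 45 days after Aug 23, 2070.
Aug has 31 days — 8 days to the end of Aug leaves 37.
Sep has 30 days (7 left).
7 days into Oct → Oct 7, 2070.

Oct 7, 2070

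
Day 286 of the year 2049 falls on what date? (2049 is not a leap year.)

13 October 2049

January has 31 days (286 − 31 = 255 remain).
February has 28 days (255 − 28 = 227 remain).
March has 31 days (227 − 31 = 196 remain).
April has 30 days (196 − 30 = 166 remain).
May has 31 days (166 − 31 = 135 remain).
June has 30 days (135 − 30 = 105 remain).
July has 31 days (105 − 31 = 74 remain).
August has 31 days (74 − 31 = 43 remain).
September has 30 days (43 − 30 = 13 remain).
13 into October → October 13.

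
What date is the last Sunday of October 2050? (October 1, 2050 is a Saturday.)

October 2050 begins on a Saturday, so the first Sunday is October 2 (1 day later).
October 2050 has 31 days. Adding weeks: 2, 9, 16, 23, 30 — the last one ≤ 31 is the 30th.

October 30, 2050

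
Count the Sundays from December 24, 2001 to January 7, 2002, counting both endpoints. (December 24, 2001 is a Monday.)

2

December 24, 2001 is a Monday; the first Sunday on or after it is December 30, 2001 (6 days later).
From December 30, 2001 to January 7, 2002: 1 + 7 = 8 days (rest of December, January).
8 ÷ 7 = 1 full weeks with remainder 1, so 1 more Sundays after the first → 2.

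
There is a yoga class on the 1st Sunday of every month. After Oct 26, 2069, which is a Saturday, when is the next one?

Nov 3, 2069

Oct 2069 starts on a Tuesday, so its 1st Sunday is Oct 6, 2069 (5 days in).
That is not after Oct 26, 2069, so look at Nov 2069.
Nov 2069 starts on a Friday, so its 1st Sunday is Nov 3, 2069 (2 days in).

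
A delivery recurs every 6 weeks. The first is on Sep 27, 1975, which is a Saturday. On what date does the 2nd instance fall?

The 2nd occurrence is 1 interval after the first: 1 × 42 = 42 days after Sep 27, 1975.
Sep has 30 days — 3 days to the end of Sep leaves 39.
Oct has 31 days (8 left).
8 days into Nov → Nov 8, 1975.

Nov 8, 1975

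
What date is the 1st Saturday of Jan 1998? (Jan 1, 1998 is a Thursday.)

Jan 3, 1998

Jan 1998 begins on a Thursday, so the first Saturday is Jan 3 (2 days later).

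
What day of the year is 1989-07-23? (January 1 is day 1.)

Days in months before July: 31 + 28 + 31 + 30 + 31 + 30 = 181.
Plus 23 days into July → day 204.

204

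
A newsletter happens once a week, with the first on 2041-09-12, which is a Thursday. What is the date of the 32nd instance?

2042-04-17

The 32nd occurrence is 31 intervals after the first: 31 × 7 = 217 days after 2041-09-12.
September has 30 days — 18 days to the end of September leaves 199.
October has 31 days (168 left).
November has 30 days (138 left).
December has 31 days (107 left).
January has 31 days (76 left).
February has 28 days (48 left).
March has 31 days (17 left).
17 days into April → 2042-04-17.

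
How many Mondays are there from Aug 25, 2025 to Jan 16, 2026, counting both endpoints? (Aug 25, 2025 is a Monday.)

Aug 25, 2025 is a Monday; the first Monday on or after it is Aug 25, 2025.
From Aug 25, 2025 to Jan 16, 2026: 6 + 30 + 31 + 30 + 31 + 16 = 144 days (rest of Aug, Sep, Oct, Nov, Dec, Jan).
144 ÷ 7 = 20 full weeks with remainder 4, so 20 more Mondays after the first → 21.

21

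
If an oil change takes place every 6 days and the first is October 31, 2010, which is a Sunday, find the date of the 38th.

The 38th occurrence is 37 intervals after the first: 37 × 6 = 222 days after October 31, 2010.
October has 31 days — 0 days to the end of October leaves 222.
November has 30 days (192 left).
December has 31 days (161 left).
January has 31 days (130 left).
February has 28 days (102 left).
March has 31 days (71 left).
April has 30 days (41 left).
May has 31 days (10 left).
10 days into June → June 10, 2011.

June 10, 2011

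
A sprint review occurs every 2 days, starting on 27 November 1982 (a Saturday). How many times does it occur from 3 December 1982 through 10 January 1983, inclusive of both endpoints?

20

Occurrences land 2·i days after 27 November 1982 for i = 0, 1, 2, …
3 December 1982 is 6 days after the start; 6 ÷ 2 = 3 remainder 0. First occurrence in the window: #4 on 3 December 1982 (3×2 = 6 days in).
10 January 1983 is 44 days after the start; 44 ÷ 2 = 22 remainder 0. Last occurrence in the window: #23 on 10 January 1983.
Occurrences #4 through #23: 20 in total.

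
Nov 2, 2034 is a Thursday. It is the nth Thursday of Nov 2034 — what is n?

1st

Day 2 falls in week ⌈2/7⌉ of the month.
Days 1–7 hold the 1st Thursday, 8–14 the 2nd, 15–21 the 3rd, 22–28 the 4th, 29–31 the 5th.
2 is in the range for the 1st.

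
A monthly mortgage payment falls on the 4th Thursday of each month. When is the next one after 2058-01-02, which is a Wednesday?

2058-01-24

January 2058 starts on a Tuesday; its first Thursday is the 3rd, so the 4th Thursday is the 24th — 2058-01-24.
2058-01-24 is after 2058-01-02, so that is the next one.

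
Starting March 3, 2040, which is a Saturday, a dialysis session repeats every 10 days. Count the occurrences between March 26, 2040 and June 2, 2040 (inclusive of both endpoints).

Occurrences land 10·i days after March 3, 2040 for i = 0, 1, 2, …
March 26, 2040 is 23 days after the start; 23 ÷ 10 = 2 remainder 3; since the remainder is 3, round up to i = 3. First occurrence in the window: #4 on April 2, 2040 (3×10 = 30 days in).
June 2, 2040 is 91 days after the start; 91 ÷ 10 = 9 remainder 1. Last occurrence in the window: #10 on June 1, 2040.
Occurrences #4 through #10: 7 in total.

7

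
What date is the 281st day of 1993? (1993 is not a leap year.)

January has 31 days (281 − 31 = 250 remain).
February has 28 days (250 − 28 = 222 remain).
March has 31 days (222 − 31 = 191 remain).
April has 30 days (191 − 30 = 161 remain).
May has 31 days (161 − 31 = 130 remain).
June has 30 days (130 − 30 = 100 remain).
July has 31 days (100 − 31 = 69 remain).
August has 31 days (69 − 31 = 38 remain).
September has 30 days (38 − 30 = 8 remain).
8 into October → October 8.

1993-10-08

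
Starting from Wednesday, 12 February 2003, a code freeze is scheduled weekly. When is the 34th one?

1 October 2003

The 34th occurrence is 33 intervals after the first: 33 × 7 = 231 days after 12 February 2003.
February has 28 days — 16 days to the end of February leaves 215.
March has 31 days (184 left).
April has 30 days (154 left).
May has 31 days (123 left).
June has 30 days (93 left).
July has 31 days (62 left).
August has 31 days (31 left).
September has 30 days (1 left).
1 day into October → 1 October 2003.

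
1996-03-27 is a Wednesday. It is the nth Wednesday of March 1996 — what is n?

4th

Day 27 falls in week ⌈27/7⌉ of the month.
Days 1–7 hold the 1st Wednesday, 8–14 the 2nd, 15–21 the 3rd, 22–28 the 4th, 29–31 the 5th.
27 is in the range for the 4th.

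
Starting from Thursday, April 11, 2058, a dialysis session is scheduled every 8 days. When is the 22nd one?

The 22nd occurrence is 21 intervals after the first: 21 × 8 = 168 days after April 11, 2058.
April has 30 days — 19 days to the end of April leaves 149.
May has 31 days (118 left).
June has 30 days (88 left).
July has 31 days (57 left).
August has 31 days (26 left).
26 days into September → September 26, 2058.

September 26, 2058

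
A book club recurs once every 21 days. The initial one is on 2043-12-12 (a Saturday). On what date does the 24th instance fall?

The 24th occurrence is 23 intervals after the first: 23 × 21 = 483 days after 2043-12-12.
December has 31 days — 19 days to the end of December leaves 464.
2044 has 366 days (98 left).
January has 31 days (67 left).
February has 28 days (39 left).
March has 31 days (8 left).
8 days into April → 2045-04-08.

2045-04-08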